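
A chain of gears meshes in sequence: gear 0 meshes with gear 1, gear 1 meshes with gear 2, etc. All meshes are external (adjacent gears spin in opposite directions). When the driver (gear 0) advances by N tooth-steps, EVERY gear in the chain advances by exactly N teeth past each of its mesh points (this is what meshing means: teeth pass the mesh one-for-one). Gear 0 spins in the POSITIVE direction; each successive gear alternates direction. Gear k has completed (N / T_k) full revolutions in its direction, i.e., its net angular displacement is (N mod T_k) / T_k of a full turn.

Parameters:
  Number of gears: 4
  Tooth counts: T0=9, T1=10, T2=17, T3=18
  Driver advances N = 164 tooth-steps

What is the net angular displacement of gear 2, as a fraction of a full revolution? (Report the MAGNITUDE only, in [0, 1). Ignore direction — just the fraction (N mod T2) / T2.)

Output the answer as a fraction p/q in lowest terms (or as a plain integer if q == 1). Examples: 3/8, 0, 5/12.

Answer: 11/17

Derivation:
Chain of 4 gears, tooth counts: [9, 10, 17, 18]
  gear 0: T0=9, direction=positive, advance = 164 mod 9 = 2 teeth = 2/9 turn
  gear 1: T1=10, direction=negative, advance = 164 mod 10 = 4 teeth = 4/10 turn
  gear 2: T2=17, direction=positive, advance = 164 mod 17 = 11 teeth = 11/17 turn
  gear 3: T3=18, direction=negative, advance = 164 mod 18 = 2 teeth = 2/18 turn
Gear 2: 164 mod 17 = 11
Fraction = 11 / 17 = 11/17 (gcd(11,17)=1) = 11/17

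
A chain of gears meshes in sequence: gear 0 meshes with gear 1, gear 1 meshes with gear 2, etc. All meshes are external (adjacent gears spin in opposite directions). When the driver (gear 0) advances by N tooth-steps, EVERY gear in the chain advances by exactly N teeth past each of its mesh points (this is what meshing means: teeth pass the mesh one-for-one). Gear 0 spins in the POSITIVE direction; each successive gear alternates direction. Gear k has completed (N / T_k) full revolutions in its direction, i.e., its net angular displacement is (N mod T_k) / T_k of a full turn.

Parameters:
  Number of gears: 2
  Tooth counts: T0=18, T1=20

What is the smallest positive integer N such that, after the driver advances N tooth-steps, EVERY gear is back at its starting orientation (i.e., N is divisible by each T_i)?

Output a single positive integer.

Gear k returns to start when N is a multiple of T_k.
All gears at start simultaneously when N is a common multiple of [18, 20]; the smallest such N is lcm(18, 20).
Start: lcm = T0 = 18
Fold in T1=20: gcd(18, 20) = 2; lcm(18, 20) = 18 * 20 / 2 = 360 / 2 = 180
Full cycle length = 180

Answer: 180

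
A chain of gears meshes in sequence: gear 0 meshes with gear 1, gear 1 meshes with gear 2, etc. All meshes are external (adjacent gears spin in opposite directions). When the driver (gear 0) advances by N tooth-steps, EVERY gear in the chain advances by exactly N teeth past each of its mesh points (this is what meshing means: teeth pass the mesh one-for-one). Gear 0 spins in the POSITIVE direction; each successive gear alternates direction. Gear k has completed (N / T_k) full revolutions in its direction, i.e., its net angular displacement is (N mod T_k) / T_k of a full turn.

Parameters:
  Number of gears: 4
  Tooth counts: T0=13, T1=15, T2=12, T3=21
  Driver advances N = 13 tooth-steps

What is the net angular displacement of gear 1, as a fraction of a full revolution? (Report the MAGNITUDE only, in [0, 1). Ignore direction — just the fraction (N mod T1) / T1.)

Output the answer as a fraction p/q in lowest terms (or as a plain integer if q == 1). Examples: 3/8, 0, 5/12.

Chain of 4 gears, tooth counts: [13, 15, 12, 21]
  gear 0: T0=13, direction=positive, advance = 13 mod 13 = 0 teeth = 0/13 turn
  gear 1: T1=15, direction=negative, advance = 13 mod 15 = 13 teeth = 13/15 turn
  gear 2: T2=12, direction=positive, advance = 13 mod 12 = 1 teeth = 1/12 turn
  gear 3: T3=21, direction=negative, advance = 13 mod 21 = 13 teeth = 13/21 turn
Gear 1: 13 mod 15 = 13
Fraction = 13 / 15 = 13/15 (gcd(13,15)=1) = 13/15

Answer: 13/15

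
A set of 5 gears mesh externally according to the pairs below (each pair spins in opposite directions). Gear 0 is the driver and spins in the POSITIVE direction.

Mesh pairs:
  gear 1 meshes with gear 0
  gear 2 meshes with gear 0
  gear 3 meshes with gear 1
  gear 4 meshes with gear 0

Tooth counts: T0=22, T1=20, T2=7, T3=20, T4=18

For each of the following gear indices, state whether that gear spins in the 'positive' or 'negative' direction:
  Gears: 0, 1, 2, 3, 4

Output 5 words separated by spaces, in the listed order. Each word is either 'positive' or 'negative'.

Answer: positive negative negative positive negative

Derivation:
Gear 0 (driver): positive (depth 0)
  gear 1: meshes with gear 0 -> depth 1 -> negative (opposite of gear 0)
  gear 2: meshes with gear 0 -> depth 1 -> negative (opposite of gear 0)
  gear 3: meshes with gear 1 -> depth 2 -> positive (opposite of gear 1)
  gear 4: meshes with gear 0 -> depth 1 -> negative (opposite of gear 0)
Queried indices 0, 1, 2, 3, 4 -> positive, negative, negative, positive, negative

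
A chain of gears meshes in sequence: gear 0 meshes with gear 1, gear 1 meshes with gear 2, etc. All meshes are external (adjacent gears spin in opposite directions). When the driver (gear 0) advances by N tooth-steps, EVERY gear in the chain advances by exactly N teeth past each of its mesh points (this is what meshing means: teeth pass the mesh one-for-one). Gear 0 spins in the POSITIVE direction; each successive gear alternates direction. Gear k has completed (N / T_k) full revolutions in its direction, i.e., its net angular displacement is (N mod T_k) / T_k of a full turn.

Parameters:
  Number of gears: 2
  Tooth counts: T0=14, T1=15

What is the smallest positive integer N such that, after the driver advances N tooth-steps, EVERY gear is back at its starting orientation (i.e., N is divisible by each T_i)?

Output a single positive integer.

Gear k returns to start when N is a multiple of T_k.
All gears at start simultaneously when N is a common multiple of [14, 15]; the smallest such N is lcm(14, 15).
Start: lcm = T0 = 14
Fold in T1=15: gcd(14, 15) = 1; lcm(14, 15) = 14 * 15 / 1 = 210 / 1 = 210
Full cycle length = 210

Answer: 210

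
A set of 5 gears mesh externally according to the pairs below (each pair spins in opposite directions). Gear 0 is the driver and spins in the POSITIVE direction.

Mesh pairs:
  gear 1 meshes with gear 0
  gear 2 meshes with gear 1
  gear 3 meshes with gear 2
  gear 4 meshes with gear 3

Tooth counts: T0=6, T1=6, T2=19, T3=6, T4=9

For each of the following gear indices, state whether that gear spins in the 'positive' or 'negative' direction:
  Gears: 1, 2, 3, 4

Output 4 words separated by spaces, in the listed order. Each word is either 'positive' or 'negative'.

Answer: negative positive negative positive

Derivation:
Gear 0 (driver): positive (depth 0)
  gear 1: meshes with gear 0 -> depth 1 -> negative (opposite of gear 0)
  gear 2: meshes with gear 1 -> depth 2 -> positive (opposite of gear 1)
  gear 3: meshes with gear 2 -> depth 3 -> negative (opposite of gear 2)
  gear 4: meshes with gear 3 -> depth 4 -> positive (opposite of gear 3)
Queried indices 1, 2, 3, 4 -> negative, positive, negative, positive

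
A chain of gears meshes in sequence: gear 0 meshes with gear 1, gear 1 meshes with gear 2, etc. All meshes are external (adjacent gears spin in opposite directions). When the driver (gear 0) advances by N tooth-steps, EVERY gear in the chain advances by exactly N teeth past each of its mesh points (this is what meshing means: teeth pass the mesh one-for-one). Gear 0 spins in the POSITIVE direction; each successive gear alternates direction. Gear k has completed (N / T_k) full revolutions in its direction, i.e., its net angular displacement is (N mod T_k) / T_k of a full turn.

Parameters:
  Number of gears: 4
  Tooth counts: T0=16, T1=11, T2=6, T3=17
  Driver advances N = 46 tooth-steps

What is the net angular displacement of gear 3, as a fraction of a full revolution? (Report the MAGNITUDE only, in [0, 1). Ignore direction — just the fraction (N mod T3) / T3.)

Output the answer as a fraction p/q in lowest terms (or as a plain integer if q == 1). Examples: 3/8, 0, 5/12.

Chain of 4 gears, tooth counts: [16, 11, 6, 17]
  gear 0: T0=16, direction=positive, advance = 46 mod 16 = 14 teeth = 14/16 turn
  gear 1: T1=11, direction=negative, advance = 46 mod 11 = 2 teeth = 2/11 turn
  gear 2: T2=6, direction=positive, advance = 46 mod 6 = 4 teeth = 4/6 turn
  gear 3: T3=17, direction=negative, advance = 46 mod 17 = 12 teeth = 12/17 turn
Gear 3: 46 mod 17 = 12
Fraction = 12 / 17 = 12/17 (gcd(12,17)=1) = 12/17

Answer: 12/17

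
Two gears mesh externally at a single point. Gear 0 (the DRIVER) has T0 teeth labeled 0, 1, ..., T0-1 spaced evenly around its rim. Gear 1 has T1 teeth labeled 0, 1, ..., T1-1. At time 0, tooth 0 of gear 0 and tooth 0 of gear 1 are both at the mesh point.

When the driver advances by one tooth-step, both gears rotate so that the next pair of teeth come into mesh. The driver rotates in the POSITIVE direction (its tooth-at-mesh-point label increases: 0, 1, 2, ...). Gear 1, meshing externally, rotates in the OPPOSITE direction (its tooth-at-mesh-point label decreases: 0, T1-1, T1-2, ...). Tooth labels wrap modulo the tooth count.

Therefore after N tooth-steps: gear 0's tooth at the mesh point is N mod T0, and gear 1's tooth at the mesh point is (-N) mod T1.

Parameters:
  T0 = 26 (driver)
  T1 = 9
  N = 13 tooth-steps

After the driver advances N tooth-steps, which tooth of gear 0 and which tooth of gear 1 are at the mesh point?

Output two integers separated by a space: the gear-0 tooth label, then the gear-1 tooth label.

Gear 0 (driver, T0=26): tooth at mesh = N mod T0
  13 = 0 * 26 + 13, so 13 mod 26 = 13
  gear 0 tooth = 13
Gear 1 (driven, T1=9): tooth at mesh = (-N) mod T1
  13 = 1 * 9 + 4, so 13 mod 9 = 4
  (-13) mod 9 = (-4) mod 9 = 9 - 4 = 5
Mesh after 13 steps: gear-0 tooth 13 meets gear-1 tooth 5

Answer: 13 5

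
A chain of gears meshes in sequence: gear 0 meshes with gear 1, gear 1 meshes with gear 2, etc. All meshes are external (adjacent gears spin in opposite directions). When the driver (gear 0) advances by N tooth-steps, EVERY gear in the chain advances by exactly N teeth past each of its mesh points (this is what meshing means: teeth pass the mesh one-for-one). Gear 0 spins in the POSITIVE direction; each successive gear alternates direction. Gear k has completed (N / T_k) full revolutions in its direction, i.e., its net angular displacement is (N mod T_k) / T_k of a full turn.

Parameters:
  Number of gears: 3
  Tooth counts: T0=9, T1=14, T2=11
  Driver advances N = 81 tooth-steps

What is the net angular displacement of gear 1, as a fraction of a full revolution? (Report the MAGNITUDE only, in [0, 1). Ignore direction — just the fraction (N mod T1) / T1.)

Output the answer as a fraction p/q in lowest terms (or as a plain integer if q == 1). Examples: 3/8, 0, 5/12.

Answer: 11/14

Derivation:
Chain of 3 gears, tooth counts: [9, 14, 11]
  gear 0: T0=9, direction=positive, advance = 81 mod 9 = 0 teeth = 0/9 turn
  gear 1: T1=14, direction=negative, advance = 81 mod 14 = 11 teeth = 11/14 turn
  gear 2: T2=11, direction=positive, advance = 81 mod 11 = 4 teeth = 4/11 turn
Gear 1: 81 mod 14 = 11
Fraction = 11 / 14 = 11/14 (gcd(11,14)=1) = 11/14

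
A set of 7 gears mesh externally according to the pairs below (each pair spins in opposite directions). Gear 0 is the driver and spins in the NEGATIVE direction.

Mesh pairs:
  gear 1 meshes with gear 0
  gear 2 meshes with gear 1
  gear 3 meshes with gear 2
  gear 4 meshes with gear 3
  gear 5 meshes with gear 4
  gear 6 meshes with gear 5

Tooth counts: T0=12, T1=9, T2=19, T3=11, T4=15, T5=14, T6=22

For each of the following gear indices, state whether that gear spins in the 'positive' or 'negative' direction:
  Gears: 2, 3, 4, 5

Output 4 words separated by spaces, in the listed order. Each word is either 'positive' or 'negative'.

Answer: negative positive negative positive

Derivation:
Gear 0 (driver): negative (depth 0)
  gear 1: meshes with gear 0 -> depth 1 -> positive (opposite of gear 0)
  gear 2: meshes with gear 1 -> depth 2 -> negative (opposite of gear 1)
  gear 3: meshes with gear 2 -> depth 3 -> positive (opposite of gear 2)
  gear 4: meshes with gear 3 -> depth 4 -> negative (opposite of gear 3)
  gear 5: meshes with gear 4 -> depth 5 -> positive (opposite of gear 4)
  gear 6: meshes with gear 5 -> depth 6 -> negative (opposite of gear 5)
Queried indices 2, 3, 4, 5 -> negative, positive, negative, positive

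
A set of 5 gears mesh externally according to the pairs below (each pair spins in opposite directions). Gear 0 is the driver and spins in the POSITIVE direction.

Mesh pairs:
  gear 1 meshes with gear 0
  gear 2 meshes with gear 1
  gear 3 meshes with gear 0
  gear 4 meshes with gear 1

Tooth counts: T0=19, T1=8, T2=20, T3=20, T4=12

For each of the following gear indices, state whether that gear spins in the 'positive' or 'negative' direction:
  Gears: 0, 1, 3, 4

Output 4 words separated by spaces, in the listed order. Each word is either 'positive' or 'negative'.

Answer: positive negative negative positive

Derivation:
Gear 0 (driver): positive (depth 0)
  gear 1: meshes with gear 0 -> depth 1 -> negative (opposite of gear 0)
  gear 2: meshes with gear 1 -> depth 2 -> positive (opposite of gear 1)
  gear 3: meshes with gear 0 -> depth 1 -> negative (opposite of gear 0)
  gear 4: meshes with gear 1 -> depth 2 -> positive (opposite of gear 1)
Queried indices 0, 1, 3, 4 -> positive, negative, negative, positive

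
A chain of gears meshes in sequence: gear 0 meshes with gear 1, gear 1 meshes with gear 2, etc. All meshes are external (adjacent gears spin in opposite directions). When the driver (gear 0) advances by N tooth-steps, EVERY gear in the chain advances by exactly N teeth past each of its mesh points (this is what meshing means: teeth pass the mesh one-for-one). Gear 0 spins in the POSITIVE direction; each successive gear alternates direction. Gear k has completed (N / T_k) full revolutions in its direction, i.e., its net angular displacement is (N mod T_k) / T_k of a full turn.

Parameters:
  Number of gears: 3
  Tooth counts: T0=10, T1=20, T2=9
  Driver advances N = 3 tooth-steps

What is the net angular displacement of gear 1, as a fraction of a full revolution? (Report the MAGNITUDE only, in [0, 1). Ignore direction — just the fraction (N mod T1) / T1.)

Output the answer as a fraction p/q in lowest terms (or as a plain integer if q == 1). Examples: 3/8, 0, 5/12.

Answer: 3/20

Derivation:
Chain of 3 gears, tooth counts: [10, 20, 9]
  gear 0: T0=10, direction=positive, advance = 3 mod 10 = 3 teeth = 3/10 turn
  gear 1: T1=20, direction=negative, advance = 3 mod 20 = 3 teeth = 3/20 turn
  gear 2: T2=9, direction=positive, advance = 3 mod 9 = 3 teeth = 3/9 turn
Gear 1: 3 mod 20 = 3
Fraction = 3 / 20 = 3/20 (gcd(3,20)=1) = 3/20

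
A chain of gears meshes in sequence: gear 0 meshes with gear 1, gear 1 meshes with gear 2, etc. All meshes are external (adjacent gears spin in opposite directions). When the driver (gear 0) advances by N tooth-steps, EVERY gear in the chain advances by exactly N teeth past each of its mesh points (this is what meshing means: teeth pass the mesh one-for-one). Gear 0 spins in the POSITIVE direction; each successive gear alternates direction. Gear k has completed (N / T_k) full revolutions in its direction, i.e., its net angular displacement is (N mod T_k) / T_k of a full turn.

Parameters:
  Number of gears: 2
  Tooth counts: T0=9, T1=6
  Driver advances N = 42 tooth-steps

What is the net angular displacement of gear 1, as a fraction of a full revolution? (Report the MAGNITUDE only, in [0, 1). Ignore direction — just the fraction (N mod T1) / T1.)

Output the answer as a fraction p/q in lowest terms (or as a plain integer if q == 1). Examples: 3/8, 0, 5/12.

Chain of 2 gears, tooth counts: [9, 6]
  gear 0: T0=9, direction=positive, advance = 42 mod 9 = 6 teeth = 6/9 turn
  gear 1: T1=6, direction=negative, advance = 42 mod 6 = 0 teeth = 0/6 turn
Gear 1: 42 mod 6 = 0
Fraction = 0 / 6 = 0/1 (gcd(0,6)=6) = 0

Answer: 0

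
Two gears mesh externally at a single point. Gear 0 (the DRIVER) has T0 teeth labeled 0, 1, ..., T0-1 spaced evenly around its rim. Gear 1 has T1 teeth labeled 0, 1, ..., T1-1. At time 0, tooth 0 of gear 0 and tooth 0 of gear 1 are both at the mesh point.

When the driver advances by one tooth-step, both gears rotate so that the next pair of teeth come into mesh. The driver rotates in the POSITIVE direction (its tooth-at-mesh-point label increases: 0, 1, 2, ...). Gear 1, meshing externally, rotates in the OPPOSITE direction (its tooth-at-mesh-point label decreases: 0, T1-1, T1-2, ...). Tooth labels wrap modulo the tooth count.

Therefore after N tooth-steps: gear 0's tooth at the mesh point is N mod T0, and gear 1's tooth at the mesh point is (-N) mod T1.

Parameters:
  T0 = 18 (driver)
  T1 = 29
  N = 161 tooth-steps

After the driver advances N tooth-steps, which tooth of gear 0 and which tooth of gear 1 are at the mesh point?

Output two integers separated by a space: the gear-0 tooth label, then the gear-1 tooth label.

Answer: 17 13

Derivation:
Gear 0 (driver, T0=18): tooth at mesh = N mod T0
  161 = 8 * 18 + 17, so 161 mod 18 = 17
  gear 0 tooth = 17
Gear 1 (driven, T1=29): tooth at mesh = (-N) mod T1
  161 = 5 * 29 + 16, so 161 mod 29 = 16
  (-161) mod 29 = (-16) mod 29 = 29 - 16 = 13
Mesh after 161 steps: gear-0 tooth 17 meets gear-1 tooth 13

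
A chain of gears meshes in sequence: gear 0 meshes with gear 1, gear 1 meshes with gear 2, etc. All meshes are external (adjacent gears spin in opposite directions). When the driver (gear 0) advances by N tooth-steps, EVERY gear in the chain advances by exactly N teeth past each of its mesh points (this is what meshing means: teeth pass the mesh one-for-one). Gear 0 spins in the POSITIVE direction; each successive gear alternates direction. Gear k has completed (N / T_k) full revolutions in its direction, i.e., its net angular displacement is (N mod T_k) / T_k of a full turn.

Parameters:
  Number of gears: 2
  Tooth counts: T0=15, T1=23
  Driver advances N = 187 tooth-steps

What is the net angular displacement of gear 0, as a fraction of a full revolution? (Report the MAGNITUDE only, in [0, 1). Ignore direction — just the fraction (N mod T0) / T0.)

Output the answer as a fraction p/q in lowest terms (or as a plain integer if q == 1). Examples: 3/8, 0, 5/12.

Answer: 7/15

Derivation:
Chain of 2 gears, tooth counts: [15, 23]
  gear 0: T0=15, direction=positive, advance = 187 mod 15 = 7 teeth = 7/15 turn
  gear 1: T1=23, direction=negative, advance = 187 mod 23 = 3 teeth = 3/23 turn
Gear 0: 187 mod 15 = 7
Fraction = 7 / 15 = 7/15 (gcd(7,15)=1) = 7/15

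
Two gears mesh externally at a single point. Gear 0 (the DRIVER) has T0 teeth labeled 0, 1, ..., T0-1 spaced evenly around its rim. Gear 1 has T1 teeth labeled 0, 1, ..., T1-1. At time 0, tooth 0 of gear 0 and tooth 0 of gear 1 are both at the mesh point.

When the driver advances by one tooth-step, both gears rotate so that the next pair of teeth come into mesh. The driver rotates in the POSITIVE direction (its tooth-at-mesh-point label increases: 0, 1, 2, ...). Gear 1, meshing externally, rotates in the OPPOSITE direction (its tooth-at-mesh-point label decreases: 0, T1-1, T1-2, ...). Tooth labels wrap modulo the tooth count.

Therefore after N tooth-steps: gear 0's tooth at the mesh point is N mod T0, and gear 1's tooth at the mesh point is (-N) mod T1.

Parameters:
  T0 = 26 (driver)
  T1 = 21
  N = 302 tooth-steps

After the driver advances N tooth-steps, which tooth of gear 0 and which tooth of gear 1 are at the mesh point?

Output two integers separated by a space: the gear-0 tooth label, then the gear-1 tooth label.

Answer: 16 13

Derivation:
Gear 0 (driver, T0=26): tooth at mesh = N mod T0
  302 = 11 * 26 + 16, so 302 mod 26 = 16
  gear 0 tooth = 16
Gear 1 (driven, T1=21): tooth at mesh = (-N) mod T1
  302 = 14 * 21 + 8, so 302 mod 21 = 8
  (-302) mod 21 = (-8) mod 21 = 21 - 8 = 13
Mesh after 302 steps: gear-0 tooth 16 meets gear-1 tooth 13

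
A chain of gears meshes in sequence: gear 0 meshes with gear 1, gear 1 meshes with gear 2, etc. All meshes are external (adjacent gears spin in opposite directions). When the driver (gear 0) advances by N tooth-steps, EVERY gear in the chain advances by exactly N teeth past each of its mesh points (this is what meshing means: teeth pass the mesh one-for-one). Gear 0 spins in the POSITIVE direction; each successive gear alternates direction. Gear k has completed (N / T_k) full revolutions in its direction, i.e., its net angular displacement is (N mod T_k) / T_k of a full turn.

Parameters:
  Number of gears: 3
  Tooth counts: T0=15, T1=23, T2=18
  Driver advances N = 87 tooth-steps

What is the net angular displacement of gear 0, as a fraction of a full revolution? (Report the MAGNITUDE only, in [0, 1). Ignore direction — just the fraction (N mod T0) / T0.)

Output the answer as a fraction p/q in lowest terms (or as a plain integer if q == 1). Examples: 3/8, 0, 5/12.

Answer: 4/5

Derivation:
Chain of 3 gears, tooth counts: [15, 23, 18]
  gear 0: T0=15, direction=positive, advance = 87 mod 15 = 12 teeth = 12/15 turn
  gear 1: T1=23, direction=negative, advance = 87 mod 23 = 18 teeth = 18/23 turn
  gear 2: T2=18, direction=positive, advance = 87 mod 18 = 15 teeth = 15/18 turn
Gear 0: 87 mod 15 = 12
Fraction = 12 / 15 = 4/5 (gcd(12,15)=3) = 4/5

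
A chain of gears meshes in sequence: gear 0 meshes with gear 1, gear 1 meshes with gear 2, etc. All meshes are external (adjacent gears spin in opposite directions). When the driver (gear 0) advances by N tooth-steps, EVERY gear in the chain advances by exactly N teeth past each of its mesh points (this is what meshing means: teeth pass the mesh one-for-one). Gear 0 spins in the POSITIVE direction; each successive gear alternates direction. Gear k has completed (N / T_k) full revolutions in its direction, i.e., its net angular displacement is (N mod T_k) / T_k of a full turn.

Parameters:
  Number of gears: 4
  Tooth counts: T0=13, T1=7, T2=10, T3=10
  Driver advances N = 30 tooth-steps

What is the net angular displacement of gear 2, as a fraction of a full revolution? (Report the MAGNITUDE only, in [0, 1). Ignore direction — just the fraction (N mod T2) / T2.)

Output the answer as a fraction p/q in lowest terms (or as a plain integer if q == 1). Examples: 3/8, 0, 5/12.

Answer: 0

Derivation:
Chain of 4 gears, tooth counts: [13, 7, 10, 10]
  gear 0: T0=13, direction=positive, advance = 30 mod 13 = 4 teeth = 4/13 turn
  gear 1: T1=7, direction=negative, advance = 30 mod 7 = 2 teeth = 2/7 turn
  gear 2: T2=10, direction=positive, advance = 30 mod 10 = 0 teeth = 0/10 turn
  gear 3: T3=10, direction=negative, advance = 30 mod 10 = 0 teeth = 0/10 turn
Gear 2: 30 mod 10 = 0
Fraction = 0 / 10 = 0/1 (gcd(0,10)=10) = 0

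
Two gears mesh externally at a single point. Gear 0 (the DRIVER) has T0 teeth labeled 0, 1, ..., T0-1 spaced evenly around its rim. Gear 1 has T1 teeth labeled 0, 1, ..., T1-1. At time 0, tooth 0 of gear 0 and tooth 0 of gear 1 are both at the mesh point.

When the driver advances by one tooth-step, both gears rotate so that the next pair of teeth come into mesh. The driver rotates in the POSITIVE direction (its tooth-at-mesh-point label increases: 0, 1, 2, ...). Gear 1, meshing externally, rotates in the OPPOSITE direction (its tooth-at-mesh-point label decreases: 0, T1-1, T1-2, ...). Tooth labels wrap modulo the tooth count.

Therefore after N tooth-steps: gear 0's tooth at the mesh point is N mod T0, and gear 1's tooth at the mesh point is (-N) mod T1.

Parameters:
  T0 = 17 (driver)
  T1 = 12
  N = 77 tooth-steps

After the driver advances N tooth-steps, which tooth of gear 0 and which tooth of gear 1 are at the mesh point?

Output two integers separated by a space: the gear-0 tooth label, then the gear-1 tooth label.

Gear 0 (driver, T0=17): tooth at mesh = N mod T0
  77 = 4 * 17 + 9, so 77 mod 17 = 9
  gear 0 tooth = 9
Gear 1 (driven, T1=12): tooth at mesh = (-N) mod T1
  77 = 6 * 12 + 5, so 77 mod 12 = 5
  (-77) mod 12 = (-5) mod 12 = 12 - 5 = 7
Mesh after 77 steps: gear-0 tooth 9 meets gear-1 tooth 7

Answer: 9 7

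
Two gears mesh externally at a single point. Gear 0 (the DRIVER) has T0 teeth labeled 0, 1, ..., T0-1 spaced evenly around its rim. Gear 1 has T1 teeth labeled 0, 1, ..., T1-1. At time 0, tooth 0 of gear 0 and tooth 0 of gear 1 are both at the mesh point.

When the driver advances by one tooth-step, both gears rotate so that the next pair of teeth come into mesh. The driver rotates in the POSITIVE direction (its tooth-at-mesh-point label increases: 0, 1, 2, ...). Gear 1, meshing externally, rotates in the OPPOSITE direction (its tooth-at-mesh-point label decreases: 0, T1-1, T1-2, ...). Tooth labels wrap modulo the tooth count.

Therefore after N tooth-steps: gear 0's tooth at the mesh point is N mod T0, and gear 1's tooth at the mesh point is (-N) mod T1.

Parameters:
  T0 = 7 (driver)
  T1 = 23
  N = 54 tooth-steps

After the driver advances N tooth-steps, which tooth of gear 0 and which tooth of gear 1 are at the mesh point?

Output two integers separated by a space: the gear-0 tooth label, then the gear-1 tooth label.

Answer: 5 15

Derivation:
Gear 0 (driver, T0=7): tooth at mesh = N mod T0
  54 = 7 * 7 + 5, so 54 mod 7 = 5
  gear 0 tooth = 5
Gear 1 (driven, T1=23): tooth at mesh = (-N) mod T1
  54 = 2 * 23 + 8, so 54 mod 23 = 8
  (-54) mod 23 = (-8) mod 23 = 23 - 8 = 15
Mesh after 54 steps: gear-0 tooth 5 meets gear-1 tooth 15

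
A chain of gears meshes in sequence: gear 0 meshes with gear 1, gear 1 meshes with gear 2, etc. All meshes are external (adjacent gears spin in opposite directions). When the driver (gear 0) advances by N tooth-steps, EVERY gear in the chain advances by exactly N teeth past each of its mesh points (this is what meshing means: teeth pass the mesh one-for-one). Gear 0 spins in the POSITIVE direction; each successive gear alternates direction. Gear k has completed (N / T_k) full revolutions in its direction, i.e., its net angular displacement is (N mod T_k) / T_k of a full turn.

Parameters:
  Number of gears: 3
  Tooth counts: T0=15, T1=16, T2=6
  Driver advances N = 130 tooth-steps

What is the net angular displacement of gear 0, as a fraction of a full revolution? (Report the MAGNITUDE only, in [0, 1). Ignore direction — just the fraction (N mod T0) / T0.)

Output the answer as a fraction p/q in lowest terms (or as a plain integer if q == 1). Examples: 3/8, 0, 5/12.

Chain of 3 gears, tooth counts: [15, 16, 6]
  gear 0: T0=15, direction=positive, advance = 130 mod 15 = 10 teeth = 10/15 turn
  gear 1: T1=16, direction=negative, advance = 130 mod 16 = 2 teeth = 2/16 turn
  gear 2: T2=6, direction=positive, advance = 130 mod 6 = 4 teeth = 4/6 turn
Gear 0: 130 mod 15 = 10
Fraction = 10 / 15 = 2/3 (gcd(10,15)=5) = 2/3

Answer: 2/3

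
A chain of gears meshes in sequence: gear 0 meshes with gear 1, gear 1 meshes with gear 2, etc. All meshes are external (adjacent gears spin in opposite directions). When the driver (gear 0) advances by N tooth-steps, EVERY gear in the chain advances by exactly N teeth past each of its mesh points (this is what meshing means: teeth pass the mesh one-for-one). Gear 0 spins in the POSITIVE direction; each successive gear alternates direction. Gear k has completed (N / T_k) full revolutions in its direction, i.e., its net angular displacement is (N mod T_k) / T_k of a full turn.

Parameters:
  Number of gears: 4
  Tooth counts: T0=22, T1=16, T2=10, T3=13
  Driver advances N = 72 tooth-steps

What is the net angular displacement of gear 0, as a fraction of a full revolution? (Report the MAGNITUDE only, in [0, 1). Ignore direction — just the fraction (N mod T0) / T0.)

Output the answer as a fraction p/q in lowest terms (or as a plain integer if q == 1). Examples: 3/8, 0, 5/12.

Answer: 3/11

Derivation:
Chain of 4 gears, tooth counts: [22, 16, 10, 13]
  gear 0: T0=22, direction=positive, advance = 72 mod 22 = 6 teeth = 6/22 turn
  gear 1: T1=16, direction=negative, advance = 72 mod 16 = 8 teeth = 8/16 turn
  gear 2: T2=10, direction=positive, advance = 72 mod 10 = 2 teeth = 2/10 turn
  gear 3: T3=13, direction=negative, advance = 72 mod 13 = 7 teeth = 7/13 turn
Gear 0: 72 mod 22 = 6
Fraction = 6 / 22 = 3/11 (gcd(6,22)=2) = 3/11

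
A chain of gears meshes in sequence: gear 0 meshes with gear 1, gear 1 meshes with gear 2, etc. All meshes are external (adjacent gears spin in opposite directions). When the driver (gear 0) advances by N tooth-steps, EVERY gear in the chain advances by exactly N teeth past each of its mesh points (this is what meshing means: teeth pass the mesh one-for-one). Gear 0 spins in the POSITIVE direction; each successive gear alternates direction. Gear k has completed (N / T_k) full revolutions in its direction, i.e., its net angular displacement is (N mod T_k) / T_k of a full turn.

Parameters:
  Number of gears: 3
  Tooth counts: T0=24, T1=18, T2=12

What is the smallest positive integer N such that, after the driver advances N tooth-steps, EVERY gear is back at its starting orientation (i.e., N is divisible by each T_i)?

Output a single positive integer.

Answer: 72

Derivation:
Gear k returns to start when N is a multiple of T_k.
All gears at start simultaneously when N is a common multiple of [24, 18, 12]; the smallest such N is lcm(24, 18, 12).
Start: lcm = T0 = 24
Fold in T1=18: gcd(24, 18) = 6; lcm(24, 18) = 24 * 18 / 6 = 432 / 6 = 72
Fold in T2=12: gcd(72, 12) = 12; lcm(72, 12) = 72 * 12 / 12 = 864 / 12 = 72
Full cycle length = 72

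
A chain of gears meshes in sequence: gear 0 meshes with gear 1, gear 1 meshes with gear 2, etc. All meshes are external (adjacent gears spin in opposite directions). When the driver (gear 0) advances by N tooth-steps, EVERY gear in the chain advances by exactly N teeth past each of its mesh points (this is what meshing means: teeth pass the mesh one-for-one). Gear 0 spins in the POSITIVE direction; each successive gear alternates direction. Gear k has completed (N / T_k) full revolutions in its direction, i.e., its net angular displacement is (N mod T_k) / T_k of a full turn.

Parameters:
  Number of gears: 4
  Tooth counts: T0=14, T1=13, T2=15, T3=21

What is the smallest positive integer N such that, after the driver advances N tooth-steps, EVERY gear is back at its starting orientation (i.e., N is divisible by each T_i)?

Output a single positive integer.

Answer: 2730

Derivation:
Gear k returns to start when N is a multiple of T_k.
All gears at start simultaneously when N is a common multiple of [14, 13, 15, 21]; the smallest such N is lcm(14, 13, 15, 21).
Start: lcm = T0 = 14
Fold in T1=13: gcd(14, 13) = 1; lcm(14, 13) = 14 * 13 / 1 = 182 / 1 = 182
Fold in T2=15: gcd(182, 15) = 1; lcm(182, 15) = 182 * 15 / 1 = 2730 / 1 = 2730
Fold in T3=21: gcd(2730, 21) = 21; lcm(2730, 21) = 2730 * 21 / 21 = 57330 / 21 = 2730
Full cycle length = 2730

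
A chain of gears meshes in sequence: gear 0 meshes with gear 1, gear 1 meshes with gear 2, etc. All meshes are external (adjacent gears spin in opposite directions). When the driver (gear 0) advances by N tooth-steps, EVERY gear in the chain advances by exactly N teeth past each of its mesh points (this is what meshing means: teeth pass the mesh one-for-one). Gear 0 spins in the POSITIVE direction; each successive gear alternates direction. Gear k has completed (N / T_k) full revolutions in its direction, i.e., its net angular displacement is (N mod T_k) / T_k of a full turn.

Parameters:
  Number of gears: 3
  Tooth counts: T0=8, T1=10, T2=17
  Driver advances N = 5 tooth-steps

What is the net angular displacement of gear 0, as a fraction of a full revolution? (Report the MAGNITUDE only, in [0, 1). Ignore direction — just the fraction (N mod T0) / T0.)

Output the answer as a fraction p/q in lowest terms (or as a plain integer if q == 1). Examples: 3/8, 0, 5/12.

Answer: 5/8

Derivation:
Chain of 3 gears, tooth counts: [8, 10, 17]
  gear 0: T0=8, direction=positive, advance = 5 mod 8 = 5 teeth = 5/8 turn
  gear 1: T1=10, direction=negative, advance = 5 mod 10 = 5 teeth = 5/10 turn
  gear 2: T2=17, direction=positive, advance = 5 mod 17 = 5 teeth = 5/17 turn
Gear 0: 5 mod 8 = 5
Fraction = 5 / 8 = 5/8 (gcd(5,8)=1) = 5/8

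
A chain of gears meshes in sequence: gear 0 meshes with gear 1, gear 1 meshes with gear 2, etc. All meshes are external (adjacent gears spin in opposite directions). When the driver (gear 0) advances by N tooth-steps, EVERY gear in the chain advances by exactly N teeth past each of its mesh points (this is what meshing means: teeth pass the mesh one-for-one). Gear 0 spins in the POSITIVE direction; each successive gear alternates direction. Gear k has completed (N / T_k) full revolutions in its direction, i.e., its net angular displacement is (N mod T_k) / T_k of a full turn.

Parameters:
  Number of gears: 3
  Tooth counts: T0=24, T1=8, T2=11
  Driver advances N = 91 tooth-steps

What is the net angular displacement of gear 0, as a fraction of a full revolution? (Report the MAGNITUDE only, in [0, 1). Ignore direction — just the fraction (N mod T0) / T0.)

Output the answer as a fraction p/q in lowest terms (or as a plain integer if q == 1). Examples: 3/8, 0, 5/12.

Answer: 19/24

Derivation:
Chain of 3 gears, tooth counts: [24, 8, 11]
  gear 0: T0=24, direction=positive, advance = 91 mod 24 = 19 teeth = 19/24 turn
  gear 1: T1=8, direction=negative, advance = 91 mod 8 = 3 teeth = 3/8 turn
  gear 2: T2=11, direction=positive, advance = 91 mod 11 = 3 teeth = 3/11 turn
Gear 0: 91 mod 24 = 19
Fraction = 19 / 24 = 19/24 (gcd(19,24)=1) = 19/24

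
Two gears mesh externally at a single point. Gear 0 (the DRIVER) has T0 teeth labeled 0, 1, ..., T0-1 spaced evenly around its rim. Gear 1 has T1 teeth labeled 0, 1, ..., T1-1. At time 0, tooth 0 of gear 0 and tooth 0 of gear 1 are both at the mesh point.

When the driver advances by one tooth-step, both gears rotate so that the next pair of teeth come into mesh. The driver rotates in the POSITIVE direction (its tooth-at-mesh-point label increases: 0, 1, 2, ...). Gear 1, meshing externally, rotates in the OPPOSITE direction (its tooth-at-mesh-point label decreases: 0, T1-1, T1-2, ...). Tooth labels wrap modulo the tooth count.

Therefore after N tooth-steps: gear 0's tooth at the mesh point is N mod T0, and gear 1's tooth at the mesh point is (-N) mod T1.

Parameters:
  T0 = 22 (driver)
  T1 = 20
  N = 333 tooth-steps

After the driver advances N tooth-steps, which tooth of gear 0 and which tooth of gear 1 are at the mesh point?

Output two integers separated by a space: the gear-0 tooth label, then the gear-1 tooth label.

Gear 0 (driver, T0=22): tooth at mesh = N mod T0
  333 = 15 * 22 + 3, so 333 mod 22 = 3
  gear 0 tooth = 3
Gear 1 (driven, T1=20): tooth at mesh = (-N) mod T1
  333 = 16 * 20 + 13, so 333 mod 20 = 13
  (-333) mod 20 = (-13) mod 20 = 20 - 13 = 7
Mesh after 333 steps: gear-0 tooth 3 meets gear-1 tooth 7

Answer: 3 7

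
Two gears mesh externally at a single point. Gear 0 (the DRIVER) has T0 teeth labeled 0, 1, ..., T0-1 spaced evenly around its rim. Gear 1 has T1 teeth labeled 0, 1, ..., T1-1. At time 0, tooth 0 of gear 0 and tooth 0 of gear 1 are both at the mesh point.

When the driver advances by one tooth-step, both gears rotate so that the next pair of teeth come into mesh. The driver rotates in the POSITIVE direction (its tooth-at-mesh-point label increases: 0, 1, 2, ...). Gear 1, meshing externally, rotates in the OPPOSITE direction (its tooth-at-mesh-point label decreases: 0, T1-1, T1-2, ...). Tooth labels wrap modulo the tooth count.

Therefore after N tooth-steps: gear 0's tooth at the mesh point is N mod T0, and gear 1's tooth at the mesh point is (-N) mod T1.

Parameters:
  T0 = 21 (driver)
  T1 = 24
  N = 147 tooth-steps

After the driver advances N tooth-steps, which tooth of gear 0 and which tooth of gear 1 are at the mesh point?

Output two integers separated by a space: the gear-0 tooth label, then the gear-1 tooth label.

Gear 0 (driver, T0=21): tooth at mesh = N mod T0
  147 = 7 * 21 + 0, so 147 mod 21 = 0
  gear 0 tooth = 0
Gear 1 (driven, T1=24): tooth at mesh = (-N) mod T1
  147 = 6 * 24 + 3, so 147 mod 24 = 3
  (-147) mod 24 = (-3) mod 24 = 24 - 3 = 21
Mesh after 147 steps: gear-0 tooth 0 meets gear-1 tooth 21

Answer: 0 21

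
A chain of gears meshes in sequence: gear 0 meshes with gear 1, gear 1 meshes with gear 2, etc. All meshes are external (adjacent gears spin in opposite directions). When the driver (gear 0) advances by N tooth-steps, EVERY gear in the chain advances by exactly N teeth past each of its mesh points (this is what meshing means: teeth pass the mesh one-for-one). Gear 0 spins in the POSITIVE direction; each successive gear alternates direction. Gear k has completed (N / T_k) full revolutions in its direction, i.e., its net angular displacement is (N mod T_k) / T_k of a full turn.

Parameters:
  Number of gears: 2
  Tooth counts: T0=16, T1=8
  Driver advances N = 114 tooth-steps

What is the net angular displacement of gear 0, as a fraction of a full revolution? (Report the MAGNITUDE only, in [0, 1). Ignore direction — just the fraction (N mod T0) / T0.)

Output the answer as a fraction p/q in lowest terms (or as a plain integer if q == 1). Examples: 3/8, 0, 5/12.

Chain of 2 gears, tooth counts: [16, 8]
  gear 0: T0=16, direction=positive, advance = 114 mod 16 = 2 teeth = 2/16 turn
  gear 1: T1=8, direction=negative, advance = 114 mod 8 = 2 teeth = 2/8 turn
Gear 0: 114 mod 16 = 2
Fraction = 2 / 16 = 1/8 (gcd(2,16)=2) = 1/8

Answer: 1/8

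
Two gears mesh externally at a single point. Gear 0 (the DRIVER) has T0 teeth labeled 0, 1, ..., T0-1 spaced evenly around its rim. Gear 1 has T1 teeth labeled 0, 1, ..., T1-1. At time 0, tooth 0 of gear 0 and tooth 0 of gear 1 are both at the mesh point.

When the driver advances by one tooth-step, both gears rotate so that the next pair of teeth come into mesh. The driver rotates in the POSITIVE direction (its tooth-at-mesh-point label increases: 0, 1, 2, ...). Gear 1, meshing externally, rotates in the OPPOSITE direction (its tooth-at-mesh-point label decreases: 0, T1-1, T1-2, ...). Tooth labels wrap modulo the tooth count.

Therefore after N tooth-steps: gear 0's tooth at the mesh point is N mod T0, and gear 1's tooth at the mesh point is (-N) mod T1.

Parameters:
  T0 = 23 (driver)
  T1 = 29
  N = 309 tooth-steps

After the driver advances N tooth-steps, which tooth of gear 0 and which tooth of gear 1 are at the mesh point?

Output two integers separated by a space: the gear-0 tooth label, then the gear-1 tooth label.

Gear 0 (driver, T0=23): tooth at mesh = N mod T0
  309 = 13 * 23 + 10, so 309 mod 23 = 10
  gear 0 tooth = 10
Gear 1 (driven, T1=29): tooth at mesh = (-N) mod T1
  309 = 10 * 29 + 19, so 309 mod 29 = 19
  (-309) mod 29 = (-19) mod 29 = 29 - 19 = 10
Mesh after 309 steps: gear-0 tooth 10 meets gear-1 tooth 10

Answer: 10 10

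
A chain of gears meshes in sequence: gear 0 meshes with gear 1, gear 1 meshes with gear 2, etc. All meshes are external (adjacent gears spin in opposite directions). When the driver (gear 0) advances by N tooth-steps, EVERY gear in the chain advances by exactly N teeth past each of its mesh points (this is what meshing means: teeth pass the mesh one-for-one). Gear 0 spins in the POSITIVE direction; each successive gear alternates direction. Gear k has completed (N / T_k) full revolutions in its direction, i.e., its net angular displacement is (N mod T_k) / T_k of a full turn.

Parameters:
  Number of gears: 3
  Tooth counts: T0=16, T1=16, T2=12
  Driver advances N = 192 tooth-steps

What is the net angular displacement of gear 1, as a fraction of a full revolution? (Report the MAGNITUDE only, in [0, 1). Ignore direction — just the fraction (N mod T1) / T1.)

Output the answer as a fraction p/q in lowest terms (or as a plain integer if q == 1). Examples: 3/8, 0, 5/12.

Chain of 3 gears, tooth counts: [16, 16, 12]
  gear 0: T0=16, direction=positive, advance = 192 mod 16 = 0 teeth = 0/16 turn
  gear 1: T1=16, direction=negative, advance = 192 mod 16 = 0 teeth = 0/16 turn
  gear 2: T2=12, direction=positive, advance = 192 mod 12 = 0 teeth = 0/12 turn
Gear 1: 192 mod 16 = 0
Fraction = 0 / 16 = 0/1 (gcd(0,16)=16) = 0

Answer: 0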